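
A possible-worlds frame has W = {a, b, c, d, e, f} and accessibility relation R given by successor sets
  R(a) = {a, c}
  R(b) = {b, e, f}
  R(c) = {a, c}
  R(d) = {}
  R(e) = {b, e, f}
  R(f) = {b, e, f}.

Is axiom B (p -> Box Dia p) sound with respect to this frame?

Axiom B corresponds to the accessibility relation being symmetric.
Symmetric: yes — every pair in R has its reverse in R.

Yes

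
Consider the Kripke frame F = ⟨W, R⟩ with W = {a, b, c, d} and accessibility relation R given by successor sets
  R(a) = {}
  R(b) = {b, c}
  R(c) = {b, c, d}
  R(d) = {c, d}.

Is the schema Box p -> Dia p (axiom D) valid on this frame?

By correspondence theory, D is valid on a frame iff R is serial.
Serial: no — a has no R-successor.

No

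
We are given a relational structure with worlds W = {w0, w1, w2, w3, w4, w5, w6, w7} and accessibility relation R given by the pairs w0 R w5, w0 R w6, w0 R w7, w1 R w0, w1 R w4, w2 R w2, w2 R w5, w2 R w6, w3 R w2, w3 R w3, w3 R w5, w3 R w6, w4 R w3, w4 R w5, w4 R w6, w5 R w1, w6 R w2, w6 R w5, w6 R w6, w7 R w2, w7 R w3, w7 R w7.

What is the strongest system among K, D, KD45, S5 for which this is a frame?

D

Serial (axiom D): yes — every world has a successor (e.g. w0 R w5).
Euclidean (axiom 5): no — w0 R w5 and w0 R w6, but not w5 R w6.
Transitive (axiom 4): no — w0 R w5 and w5 R w1, but not w0 R w1.
Reflexive (axiom T): no — w0 is not related to itself.
So F validates K, D; KD45 would additionally require R to be Euclidean and transitive. The strongest is D.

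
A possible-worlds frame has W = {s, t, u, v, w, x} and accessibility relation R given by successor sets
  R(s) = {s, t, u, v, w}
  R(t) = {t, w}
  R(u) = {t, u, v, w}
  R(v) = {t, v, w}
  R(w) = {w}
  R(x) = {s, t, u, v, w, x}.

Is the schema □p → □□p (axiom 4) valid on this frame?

Yes

The schema 4 characterises exactly the transitive frames.
Transitive: yes — every two-step R-path is closed by a direct edge.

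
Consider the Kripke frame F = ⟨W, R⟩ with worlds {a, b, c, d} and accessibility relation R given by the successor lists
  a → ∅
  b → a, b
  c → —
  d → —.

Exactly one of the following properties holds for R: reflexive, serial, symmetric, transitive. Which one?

transitive

Reflexive: no — a is not related to itself.
Serial: no — a has no R-successor.
Symmetric: no — b R a but not a R b.
Transitive: yes — every two-step R-path is closed by a direct edge.
Only transitive holds.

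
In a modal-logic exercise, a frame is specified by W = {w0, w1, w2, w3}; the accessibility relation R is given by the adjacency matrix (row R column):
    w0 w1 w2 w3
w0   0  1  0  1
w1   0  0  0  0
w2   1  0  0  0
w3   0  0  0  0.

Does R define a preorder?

Reflexive: no — w0 is not related to itself.
Transitive: no — w2 R w0 and w0 R w1, but not w2 R w1.
So R is not a preorder.

No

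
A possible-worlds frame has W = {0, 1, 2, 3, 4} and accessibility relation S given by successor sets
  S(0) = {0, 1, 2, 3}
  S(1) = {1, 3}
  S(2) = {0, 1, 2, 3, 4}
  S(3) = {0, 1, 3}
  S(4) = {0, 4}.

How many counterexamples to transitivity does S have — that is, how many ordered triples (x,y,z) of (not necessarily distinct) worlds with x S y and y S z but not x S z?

6

Enumerating: (0,2,4), (1,3,0), (3,0,2), (4,0,1), (4,0,2), (4,0,3).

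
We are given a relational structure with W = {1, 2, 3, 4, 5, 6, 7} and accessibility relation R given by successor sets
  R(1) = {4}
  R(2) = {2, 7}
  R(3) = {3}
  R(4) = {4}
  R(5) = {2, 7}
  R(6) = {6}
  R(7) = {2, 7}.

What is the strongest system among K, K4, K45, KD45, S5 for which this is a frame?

Transitive (axiom 4): yes — every two-step R-path is closed by a direct edge.
Euclidean (axiom 5): yes — any two successors of a common world are R-related.
Serial (axiom D): yes — every world has a successor (e.g. 1 R 4).
Reflexive (axiom T): no — 1 is not related to itself.
So F validates K, K4, K45, KD45; S5 would additionally require R to be reflexive. The strongest is KD45.

KD45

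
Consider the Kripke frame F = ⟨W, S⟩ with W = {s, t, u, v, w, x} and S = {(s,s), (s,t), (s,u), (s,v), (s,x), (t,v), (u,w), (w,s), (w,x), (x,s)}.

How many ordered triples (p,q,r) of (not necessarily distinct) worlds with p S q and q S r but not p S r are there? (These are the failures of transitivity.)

Enumerating: (s,u,w), (u,w,s), (u,w,x), (w,s,t), (w,s,u), (w,s,v), (x,s,t), (x,s,u), (x,s,v), (x,s,x).

10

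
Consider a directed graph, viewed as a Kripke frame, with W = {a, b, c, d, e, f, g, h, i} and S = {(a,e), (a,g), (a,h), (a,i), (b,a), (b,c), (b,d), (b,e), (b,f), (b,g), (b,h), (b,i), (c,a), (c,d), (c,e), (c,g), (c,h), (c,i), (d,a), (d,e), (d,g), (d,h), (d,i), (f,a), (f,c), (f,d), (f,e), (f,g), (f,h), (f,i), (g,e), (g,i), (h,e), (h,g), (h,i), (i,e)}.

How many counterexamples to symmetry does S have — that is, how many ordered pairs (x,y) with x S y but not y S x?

Enumerating: (a,e), (a,g), (a,h), (a,i), (b,a), (b,c), (b,d), (b,e), (b,f), (b,g), (b,h), (b,i), … and 24 more.
Total: 36.

36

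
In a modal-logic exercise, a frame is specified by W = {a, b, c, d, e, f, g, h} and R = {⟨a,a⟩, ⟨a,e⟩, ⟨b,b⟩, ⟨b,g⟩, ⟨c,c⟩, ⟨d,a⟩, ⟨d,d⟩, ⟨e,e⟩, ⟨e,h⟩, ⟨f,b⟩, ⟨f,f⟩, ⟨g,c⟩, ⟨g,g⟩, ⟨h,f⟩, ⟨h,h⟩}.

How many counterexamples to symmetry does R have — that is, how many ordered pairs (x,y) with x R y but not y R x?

7

Enumerating: (a,e), (b,g), (d,a), (e,h), (f,b), (g,c), (h,f).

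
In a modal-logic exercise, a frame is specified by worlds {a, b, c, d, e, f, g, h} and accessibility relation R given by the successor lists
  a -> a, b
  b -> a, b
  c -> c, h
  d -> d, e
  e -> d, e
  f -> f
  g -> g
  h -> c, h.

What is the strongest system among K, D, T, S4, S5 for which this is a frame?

S5

Serial (axiom D): yes — every world has a successor (e.g. a R a).
Reflexive (axiom T): yes — every world is R-related to itself.
Transitive (axiom 4): yes — every two-step R-path is closed by a direct edge.
Euclidean (axiom 5): yes — any two successors of a common world are R-related.
So F validates K, D, T, S4, S5. The strongest is S5.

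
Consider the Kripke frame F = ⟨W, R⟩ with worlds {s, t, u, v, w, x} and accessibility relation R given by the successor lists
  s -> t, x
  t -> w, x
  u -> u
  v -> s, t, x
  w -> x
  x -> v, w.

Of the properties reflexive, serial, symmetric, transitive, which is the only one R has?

serial

Reflexive: no — s is not related to itself.
Serial: yes — every world has a successor (e.g. s R t).
Symmetric: no — s R t but not t R s.
Transitive: no — s R t and t R w, but not s R w.
Only serial holds.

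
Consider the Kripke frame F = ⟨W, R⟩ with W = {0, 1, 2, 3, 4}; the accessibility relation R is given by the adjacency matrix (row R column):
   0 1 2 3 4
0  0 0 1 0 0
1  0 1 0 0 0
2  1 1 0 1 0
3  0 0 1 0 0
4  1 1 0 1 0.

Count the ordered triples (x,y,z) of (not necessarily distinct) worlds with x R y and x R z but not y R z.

18

Enumerating: (0,2,2), (2,0,0), (2,0,1), (2,0,3), (2,1,0), (2,1,3), (2,3,0), (2,3,1), (2,3,3), (3,2,2), (4,0,0), (4,0,1), (4,0,3), (4,1,0), (4,1,3), (4,3,0), (4,3,1), (4,3,3).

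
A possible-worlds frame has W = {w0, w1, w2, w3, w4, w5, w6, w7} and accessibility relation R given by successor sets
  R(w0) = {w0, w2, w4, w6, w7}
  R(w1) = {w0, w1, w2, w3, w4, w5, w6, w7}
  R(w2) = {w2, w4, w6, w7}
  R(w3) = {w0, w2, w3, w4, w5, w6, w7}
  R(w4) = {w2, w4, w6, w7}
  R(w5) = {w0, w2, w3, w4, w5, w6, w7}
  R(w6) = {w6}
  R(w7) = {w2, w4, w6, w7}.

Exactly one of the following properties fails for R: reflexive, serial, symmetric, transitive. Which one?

symmetric

Reflexive: yes — every world is R-related to itself.
Serial: yes — every world has a successor (e.g. w0 R w0).
Symmetric: no — w0 R w2 but not w2 R w0.
Transitive: yes — every two-step R-path is closed by a direct edge.
Only symmetric fails.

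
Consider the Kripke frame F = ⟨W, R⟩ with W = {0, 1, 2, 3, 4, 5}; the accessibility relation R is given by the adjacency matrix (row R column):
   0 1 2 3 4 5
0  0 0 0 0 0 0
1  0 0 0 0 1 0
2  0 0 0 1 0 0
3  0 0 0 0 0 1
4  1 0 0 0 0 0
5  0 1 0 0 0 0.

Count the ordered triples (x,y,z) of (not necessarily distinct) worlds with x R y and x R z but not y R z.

5

Enumerating: (1,4,4), (2,3,3), (3,5,5), (4,0,0), (5,1,1).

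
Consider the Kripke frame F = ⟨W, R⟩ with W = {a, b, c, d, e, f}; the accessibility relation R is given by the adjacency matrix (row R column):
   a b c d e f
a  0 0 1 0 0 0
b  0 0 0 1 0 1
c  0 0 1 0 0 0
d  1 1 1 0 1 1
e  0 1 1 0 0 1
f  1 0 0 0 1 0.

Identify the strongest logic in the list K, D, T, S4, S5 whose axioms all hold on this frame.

Serial (axiom D): yes — every world has a successor (e.g. a R c).
Reflexive (axiom T): no — a is not related to itself.
Transitive (axiom 4): no — b R d and d R a, but not b R a.
Euclidean (axiom 5): no — b R f and b R d, but not f R d.
So F validates K, D; T would additionally require R to be reflexive. The strongest is D.

D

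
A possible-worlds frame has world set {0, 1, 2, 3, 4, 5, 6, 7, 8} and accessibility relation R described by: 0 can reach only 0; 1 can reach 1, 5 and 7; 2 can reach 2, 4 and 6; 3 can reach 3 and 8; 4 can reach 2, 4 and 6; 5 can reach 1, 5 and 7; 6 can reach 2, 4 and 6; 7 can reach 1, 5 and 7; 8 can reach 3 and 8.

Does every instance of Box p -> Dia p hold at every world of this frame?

Axiom D corresponds to the accessibility relation being serial.
Serial: yes — every world has a successor (e.g. 0 R 0).

Yes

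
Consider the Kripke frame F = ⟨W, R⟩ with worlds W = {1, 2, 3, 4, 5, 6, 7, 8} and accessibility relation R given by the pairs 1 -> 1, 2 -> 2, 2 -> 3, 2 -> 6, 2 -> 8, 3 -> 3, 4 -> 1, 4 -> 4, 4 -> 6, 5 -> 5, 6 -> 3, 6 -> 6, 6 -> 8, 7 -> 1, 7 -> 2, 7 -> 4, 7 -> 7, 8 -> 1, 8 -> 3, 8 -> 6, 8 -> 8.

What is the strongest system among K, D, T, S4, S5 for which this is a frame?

T

Serial (axiom D): yes — every world has a successor (e.g. 1 R 1).
Reflexive (axiom T): yes — every world is R-related to itself.
Transitive (axiom 4): no — 2 R 8 and 8 R 1, but not 2 R 1.
Euclidean (axiom 5): no — 2 R 3 and 2 R 6, but not 3 R 6.
So F validates K, D, T; S4 would additionally require R to be transitive. The strongest is T.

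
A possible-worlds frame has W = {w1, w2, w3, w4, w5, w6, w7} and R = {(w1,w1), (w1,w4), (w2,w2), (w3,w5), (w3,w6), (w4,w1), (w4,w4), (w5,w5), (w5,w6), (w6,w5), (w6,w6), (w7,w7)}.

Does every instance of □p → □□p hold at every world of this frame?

By correspondence theory, 4 is valid on a frame iff R is transitive.
Transitive: yes — every two-step R-path is closed by a direct edge.

Yes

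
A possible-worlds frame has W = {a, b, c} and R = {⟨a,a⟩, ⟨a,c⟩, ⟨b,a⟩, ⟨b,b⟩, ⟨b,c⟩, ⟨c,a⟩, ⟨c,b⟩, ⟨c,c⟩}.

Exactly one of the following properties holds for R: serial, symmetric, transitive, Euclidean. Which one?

serial

Serial: yes — every world has a successor (e.g. a R a).
Symmetric: no — b R a but not a R b.
Transitive: no — a R c and c R b, but not a R b.
Euclidean: no — c R a and c R b, but not a R b.
Only serial holds.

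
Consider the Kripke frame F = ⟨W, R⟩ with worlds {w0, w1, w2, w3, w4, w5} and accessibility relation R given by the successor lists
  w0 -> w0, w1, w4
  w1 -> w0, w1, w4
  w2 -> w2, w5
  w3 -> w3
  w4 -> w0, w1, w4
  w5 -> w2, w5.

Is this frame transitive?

Transitive: yes — every two-step R-path is closed by a direct edge.

Yes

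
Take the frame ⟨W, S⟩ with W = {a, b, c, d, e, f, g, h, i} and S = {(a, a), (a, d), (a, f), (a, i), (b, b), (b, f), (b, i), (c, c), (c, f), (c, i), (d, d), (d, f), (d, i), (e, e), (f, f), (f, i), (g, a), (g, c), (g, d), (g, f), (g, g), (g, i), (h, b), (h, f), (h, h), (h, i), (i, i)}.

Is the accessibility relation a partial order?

Reflexive: yes — every world is S-related to itself.
Transitive: yes — every two-step S-path is closed by a direct edge.
Antisymmetric: yes — no distinct pair is related both ways.
So S is a partial order.

Yes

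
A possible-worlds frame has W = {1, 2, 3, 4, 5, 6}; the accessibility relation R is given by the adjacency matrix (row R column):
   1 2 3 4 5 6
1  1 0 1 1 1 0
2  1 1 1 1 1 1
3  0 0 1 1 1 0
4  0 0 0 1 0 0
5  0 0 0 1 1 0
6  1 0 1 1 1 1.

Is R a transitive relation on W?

Transitive: yes — every two-step R-path is closed by a direct edge.

Yes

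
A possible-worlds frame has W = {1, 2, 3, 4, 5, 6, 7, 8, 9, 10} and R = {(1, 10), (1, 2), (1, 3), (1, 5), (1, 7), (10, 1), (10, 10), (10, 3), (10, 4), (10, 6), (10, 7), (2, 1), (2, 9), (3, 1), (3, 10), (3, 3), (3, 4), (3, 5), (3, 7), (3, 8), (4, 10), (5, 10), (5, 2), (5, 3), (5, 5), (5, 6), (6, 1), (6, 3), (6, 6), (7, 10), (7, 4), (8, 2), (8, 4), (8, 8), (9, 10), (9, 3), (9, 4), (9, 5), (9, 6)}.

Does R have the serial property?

Serial: yes — every world has a successor (e.g. 1 R 10).

Yes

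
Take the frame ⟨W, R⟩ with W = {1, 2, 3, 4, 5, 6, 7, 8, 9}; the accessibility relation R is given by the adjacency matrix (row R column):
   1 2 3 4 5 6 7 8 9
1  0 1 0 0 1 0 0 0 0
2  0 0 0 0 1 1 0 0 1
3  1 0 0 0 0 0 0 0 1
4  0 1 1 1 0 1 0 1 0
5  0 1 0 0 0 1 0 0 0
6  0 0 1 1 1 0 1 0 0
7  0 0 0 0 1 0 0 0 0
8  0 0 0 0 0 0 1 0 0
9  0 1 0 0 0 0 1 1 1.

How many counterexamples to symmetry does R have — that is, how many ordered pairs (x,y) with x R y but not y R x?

14

Enumerating: (1,2), (1,5), (2,6), (3,1), (3,9), (4,2), (4,3), (4,8), (6,3), (6,7), (7,5), (8,7), (9,7), (9,8).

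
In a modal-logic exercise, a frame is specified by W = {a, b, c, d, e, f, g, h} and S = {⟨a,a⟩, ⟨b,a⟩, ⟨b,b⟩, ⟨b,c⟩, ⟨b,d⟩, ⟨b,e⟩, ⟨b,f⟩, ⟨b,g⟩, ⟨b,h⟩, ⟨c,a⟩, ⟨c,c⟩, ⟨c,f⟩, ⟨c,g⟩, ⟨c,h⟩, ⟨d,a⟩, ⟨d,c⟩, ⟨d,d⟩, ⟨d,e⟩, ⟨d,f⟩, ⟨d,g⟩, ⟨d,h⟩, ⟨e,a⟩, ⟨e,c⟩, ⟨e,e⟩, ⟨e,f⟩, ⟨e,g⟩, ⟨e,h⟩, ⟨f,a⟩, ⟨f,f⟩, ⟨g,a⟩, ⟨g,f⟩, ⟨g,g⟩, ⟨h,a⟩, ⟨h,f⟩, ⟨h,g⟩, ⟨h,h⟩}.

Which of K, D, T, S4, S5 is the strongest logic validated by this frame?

S4

Serial (axiom D): yes — every world has a successor (e.g. a S a).
Reflexive (axiom T): yes — every world is S-related to itself.
Transitive (axiom 4): yes — every two-step S-path is closed by a direct edge.
Euclidean (axiom 5): no — b S a and b S c, but not a S c.
So F validates K, D, T, S4; S5 would additionally require S to be Euclidean. The strongest is S4.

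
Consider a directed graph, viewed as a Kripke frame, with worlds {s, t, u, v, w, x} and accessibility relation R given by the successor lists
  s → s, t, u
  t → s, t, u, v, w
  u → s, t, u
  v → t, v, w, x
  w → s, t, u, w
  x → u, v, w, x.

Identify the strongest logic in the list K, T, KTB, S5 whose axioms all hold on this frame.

T

Reflexive (axiom T): yes — every world is R-related to itself.
Symmetric (axiom B): no — v R w but not w R v.
Euclidean (axiom 5): no — t R s and t R v, but not s R v.
So F validates K, T; KTB would additionally require R to be symmetric. The strongest is T.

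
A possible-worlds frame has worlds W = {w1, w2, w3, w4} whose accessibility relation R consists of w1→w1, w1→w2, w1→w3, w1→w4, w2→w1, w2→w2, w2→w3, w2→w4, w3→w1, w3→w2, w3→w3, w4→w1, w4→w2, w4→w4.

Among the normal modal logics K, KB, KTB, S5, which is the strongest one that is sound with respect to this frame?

Symmetric (axiom B): yes — every pair in R has its reverse in R.
Reflexive (axiom T): yes — every world is R-related to itself.
Euclidean (axiom 5): no — w1 R w3 and w1 R w4, but not w3 R w4.
So F validates K, KB, KTB; S5 would additionally require R to be Euclidean. The strongest is KTB.

KTB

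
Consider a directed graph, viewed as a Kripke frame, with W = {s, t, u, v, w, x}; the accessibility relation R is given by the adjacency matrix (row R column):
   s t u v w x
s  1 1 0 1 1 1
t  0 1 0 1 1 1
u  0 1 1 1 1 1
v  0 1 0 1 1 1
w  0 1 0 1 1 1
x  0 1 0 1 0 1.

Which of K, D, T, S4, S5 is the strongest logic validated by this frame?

Serial (axiom D): yes — every world has a successor (e.g. s R s).
Reflexive (axiom T): yes — every world is R-related to itself.
Transitive (axiom 4): no — x R t and t R w, but not x R w.
Euclidean (axiom 5): no — s R x and s R w, but not x R w.
So F validates K, D, T; S4 would additionally require R to be transitive. The strongest is T.

T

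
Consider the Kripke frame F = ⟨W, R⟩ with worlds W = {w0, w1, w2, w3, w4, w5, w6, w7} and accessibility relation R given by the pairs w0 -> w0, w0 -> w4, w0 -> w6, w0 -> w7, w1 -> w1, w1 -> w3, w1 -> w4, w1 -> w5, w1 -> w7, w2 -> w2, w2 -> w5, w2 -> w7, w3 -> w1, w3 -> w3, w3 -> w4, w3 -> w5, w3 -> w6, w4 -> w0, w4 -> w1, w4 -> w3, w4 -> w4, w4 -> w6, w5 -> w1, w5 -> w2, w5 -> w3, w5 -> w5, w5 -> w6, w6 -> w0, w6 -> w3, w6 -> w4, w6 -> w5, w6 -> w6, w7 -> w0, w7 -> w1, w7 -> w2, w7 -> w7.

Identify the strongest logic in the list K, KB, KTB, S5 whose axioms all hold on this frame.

Symmetric (axiom B): yes — every pair in R has its reverse in R.
Reflexive (axiom T): yes — every world is R-related to itself.
Euclidean (axiom 5): no — w0 R w4 and w0 R w7, but not w4 R w7.
So F validates K, KB, KTB; S5 would additionally require R to be Euclidean. The strongest is KTB.

KTB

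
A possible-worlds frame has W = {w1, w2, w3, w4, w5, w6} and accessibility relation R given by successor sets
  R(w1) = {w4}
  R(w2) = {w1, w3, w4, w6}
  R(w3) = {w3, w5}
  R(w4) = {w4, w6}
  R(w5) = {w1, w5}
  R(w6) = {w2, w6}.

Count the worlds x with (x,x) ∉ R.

Enumerating: w1, w2.

2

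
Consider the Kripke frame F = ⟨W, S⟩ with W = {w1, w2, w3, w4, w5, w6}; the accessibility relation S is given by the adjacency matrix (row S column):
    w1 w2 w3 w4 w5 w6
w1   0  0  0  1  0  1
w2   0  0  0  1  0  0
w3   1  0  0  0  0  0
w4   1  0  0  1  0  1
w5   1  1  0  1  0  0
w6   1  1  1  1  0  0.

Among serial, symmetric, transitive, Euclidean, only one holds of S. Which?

Serial: yes — every world has a successor (e.g. w1 S w4).
Symmetric: no — w2 S w4 but not w4 S w2.
Transitive: no — w1 S w6 and w6 S w2, but not w1 S w2.
Euclidean: no — w5 S w1 and w5 S w2, but not w1 S w2.
Only serial holds.

serial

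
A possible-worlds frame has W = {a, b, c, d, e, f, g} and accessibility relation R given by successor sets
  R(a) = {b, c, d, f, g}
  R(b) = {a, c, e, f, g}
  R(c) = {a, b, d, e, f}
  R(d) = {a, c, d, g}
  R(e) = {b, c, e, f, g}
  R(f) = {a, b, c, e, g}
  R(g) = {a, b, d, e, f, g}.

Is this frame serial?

Yes

Serial: yes — every world has a successor (e.g. a R b).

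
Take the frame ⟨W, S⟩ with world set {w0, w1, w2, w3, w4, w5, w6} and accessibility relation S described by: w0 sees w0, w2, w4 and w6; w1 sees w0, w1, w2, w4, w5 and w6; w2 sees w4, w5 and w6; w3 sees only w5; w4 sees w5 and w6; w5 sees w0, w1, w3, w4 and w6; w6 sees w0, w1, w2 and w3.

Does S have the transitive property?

No

Transitive: no — w0 S w2 and w2 S w5, but not w0 S w5.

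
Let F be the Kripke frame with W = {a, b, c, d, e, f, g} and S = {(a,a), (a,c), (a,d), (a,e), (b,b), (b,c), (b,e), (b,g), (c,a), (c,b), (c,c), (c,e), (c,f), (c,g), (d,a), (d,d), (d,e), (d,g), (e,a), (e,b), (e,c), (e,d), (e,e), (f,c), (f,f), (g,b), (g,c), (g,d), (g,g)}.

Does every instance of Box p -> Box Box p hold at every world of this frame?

Axiom 4 corresponds to the accessibility relation being transitive.
Transitive: no — a S c and c S b, but not a S b.

No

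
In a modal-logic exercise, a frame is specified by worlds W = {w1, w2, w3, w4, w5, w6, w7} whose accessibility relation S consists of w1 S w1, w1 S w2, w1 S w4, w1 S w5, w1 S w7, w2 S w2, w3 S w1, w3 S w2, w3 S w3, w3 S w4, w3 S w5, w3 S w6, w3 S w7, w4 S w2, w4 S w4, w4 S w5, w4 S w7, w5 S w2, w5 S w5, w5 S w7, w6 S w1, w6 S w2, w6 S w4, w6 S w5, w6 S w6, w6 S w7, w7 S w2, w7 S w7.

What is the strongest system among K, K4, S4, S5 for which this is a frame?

S4

Transitive (axiom 4): yes — every two-step S-path is closed by a direct edge.
Reflexive (axiom T): yes — every world is S-related to itself.
Euclidean (axiom 5): no — w1 S w2 and w1 S w4, but not w2 S w4.
So F validates K, K4, S4; S5 would additionally require S to be Euclidean. The strongest is S4.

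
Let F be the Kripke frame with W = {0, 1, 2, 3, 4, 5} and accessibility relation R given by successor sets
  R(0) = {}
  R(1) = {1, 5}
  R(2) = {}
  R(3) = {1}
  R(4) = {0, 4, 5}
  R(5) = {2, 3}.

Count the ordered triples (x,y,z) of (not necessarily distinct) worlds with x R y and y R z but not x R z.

Enumerating: (1,5,2), (1,5,3), (3,1,5), (4,5,2), (4,5,3), (5,3,1).

6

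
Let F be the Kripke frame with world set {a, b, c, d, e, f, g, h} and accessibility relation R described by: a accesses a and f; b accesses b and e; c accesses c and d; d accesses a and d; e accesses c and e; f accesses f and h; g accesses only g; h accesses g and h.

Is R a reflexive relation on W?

Reflexive: yes — every world is R-related to itself.

Yes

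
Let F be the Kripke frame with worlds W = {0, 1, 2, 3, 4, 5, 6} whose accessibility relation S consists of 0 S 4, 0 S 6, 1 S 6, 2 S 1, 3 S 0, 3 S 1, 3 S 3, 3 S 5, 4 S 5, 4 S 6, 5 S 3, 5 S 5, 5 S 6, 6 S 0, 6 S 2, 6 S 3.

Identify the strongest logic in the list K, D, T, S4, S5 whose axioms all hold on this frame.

D

Serial (axiom D): yes — every world has a successor (e.g. 0 S 4).
Reflexive (axiom T): no — 0 is not related to itself.
Transitive (axiom 4): no — 0 S 4 and 4 S 5, but not 0 S 5.
Euclidean (axiom 5): no — 0 S 6 and 0 S 4, but not 6 S 4.
So F validates K, D; T would additionally require S to be reflexive. The strongest is D.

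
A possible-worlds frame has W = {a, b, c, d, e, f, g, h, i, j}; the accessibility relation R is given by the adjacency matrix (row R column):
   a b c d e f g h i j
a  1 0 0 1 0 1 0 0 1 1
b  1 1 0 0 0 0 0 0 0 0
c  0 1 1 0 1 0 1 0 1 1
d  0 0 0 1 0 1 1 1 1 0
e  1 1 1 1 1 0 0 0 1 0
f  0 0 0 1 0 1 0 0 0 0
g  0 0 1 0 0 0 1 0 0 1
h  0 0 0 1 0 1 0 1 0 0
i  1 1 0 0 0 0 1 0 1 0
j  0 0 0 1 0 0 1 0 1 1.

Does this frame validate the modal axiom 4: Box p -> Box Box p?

No

The schema 4 characterises exactly the transitive frames.
Transitive: no — a R d and d R g, but not a R g.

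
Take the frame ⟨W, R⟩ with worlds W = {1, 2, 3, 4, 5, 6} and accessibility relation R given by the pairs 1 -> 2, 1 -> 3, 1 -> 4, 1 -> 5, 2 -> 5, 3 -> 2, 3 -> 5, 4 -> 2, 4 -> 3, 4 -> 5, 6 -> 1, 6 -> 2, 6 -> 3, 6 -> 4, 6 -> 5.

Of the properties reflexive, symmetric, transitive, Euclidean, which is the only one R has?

Reflexive: no — 1 is not related to itself.
Symmetric: no — 1 R 2 but not 2 R 1.
Transitive: yes — every two-step R-path is closed by a direct edge.
Euclidean: no — 1 R 2 and 1 R 3, but not 2 R 3.
Only transitive holds.

transitive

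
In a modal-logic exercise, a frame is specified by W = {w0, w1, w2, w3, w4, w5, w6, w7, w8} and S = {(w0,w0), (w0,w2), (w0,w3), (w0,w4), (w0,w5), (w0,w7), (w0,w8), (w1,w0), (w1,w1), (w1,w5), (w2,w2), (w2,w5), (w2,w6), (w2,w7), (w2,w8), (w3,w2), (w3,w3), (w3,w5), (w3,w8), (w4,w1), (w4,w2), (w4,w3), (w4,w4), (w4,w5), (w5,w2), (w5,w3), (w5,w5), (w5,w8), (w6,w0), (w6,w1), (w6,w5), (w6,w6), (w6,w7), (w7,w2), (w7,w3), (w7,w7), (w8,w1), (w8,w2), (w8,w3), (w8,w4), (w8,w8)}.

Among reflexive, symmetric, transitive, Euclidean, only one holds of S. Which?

Reflexive: yes — every world is S-related to itself.
Symmetric: no — w0 S w2 but not w2 S w0.
Transitive: no — w0 S w2 and w2 S w6, but not w0 S w6.
Euclidean: no — w0 S w2 and w0 S w3, but not w2 S w3.
Only reflexive holds.

reflexive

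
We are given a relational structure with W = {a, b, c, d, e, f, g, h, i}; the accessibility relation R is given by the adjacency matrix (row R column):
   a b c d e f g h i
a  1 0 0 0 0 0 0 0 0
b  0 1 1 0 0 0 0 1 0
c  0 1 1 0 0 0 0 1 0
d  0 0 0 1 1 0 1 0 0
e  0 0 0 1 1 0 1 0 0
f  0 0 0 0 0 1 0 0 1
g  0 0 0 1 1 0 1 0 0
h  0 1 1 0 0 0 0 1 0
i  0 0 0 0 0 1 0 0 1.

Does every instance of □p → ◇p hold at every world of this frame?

The schema D characterises exactly the serial frames.
Serial: yes — every world has a successor (e.g. a R a).

Yes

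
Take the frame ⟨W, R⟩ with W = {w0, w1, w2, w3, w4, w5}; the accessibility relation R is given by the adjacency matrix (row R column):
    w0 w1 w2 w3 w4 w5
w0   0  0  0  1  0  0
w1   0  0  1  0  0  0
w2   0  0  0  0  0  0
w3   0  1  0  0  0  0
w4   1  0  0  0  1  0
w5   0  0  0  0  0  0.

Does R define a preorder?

Reflexive: no — w0 is not related to itself.
Transitive: no — w0 R w3 and w3 R w1, but not w0 R w1.
So R is not a preorder.

No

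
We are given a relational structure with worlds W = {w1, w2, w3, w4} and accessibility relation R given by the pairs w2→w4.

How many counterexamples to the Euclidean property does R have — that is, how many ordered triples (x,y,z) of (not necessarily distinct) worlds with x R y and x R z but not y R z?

1

Enumerating: (w2,w4,w4).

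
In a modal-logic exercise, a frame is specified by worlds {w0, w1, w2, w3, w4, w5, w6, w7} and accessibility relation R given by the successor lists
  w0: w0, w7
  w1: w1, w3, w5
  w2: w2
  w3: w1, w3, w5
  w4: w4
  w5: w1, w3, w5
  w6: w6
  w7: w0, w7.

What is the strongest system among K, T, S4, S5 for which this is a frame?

S5

Reflexive (axiom T): yes — every world is R-related to itself.
Transitive (axiom 4): yes — every two-step R-path is closed by a direct edge.
Euclidean (axiom 5): yes — any two successors of a common world are R-related.
So F validates K, T, S4, S5. The strongest is S5.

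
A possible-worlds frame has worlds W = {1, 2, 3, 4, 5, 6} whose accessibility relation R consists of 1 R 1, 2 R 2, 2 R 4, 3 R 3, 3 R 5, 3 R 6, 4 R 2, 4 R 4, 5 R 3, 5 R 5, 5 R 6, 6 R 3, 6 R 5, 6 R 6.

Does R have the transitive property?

Transitive: yes — every two-step R-path is closed by a direct edge.

Yes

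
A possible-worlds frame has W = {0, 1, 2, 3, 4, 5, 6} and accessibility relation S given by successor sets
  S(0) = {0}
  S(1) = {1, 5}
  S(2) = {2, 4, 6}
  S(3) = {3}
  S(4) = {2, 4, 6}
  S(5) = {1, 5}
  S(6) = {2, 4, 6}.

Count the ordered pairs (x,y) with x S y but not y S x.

S is symmetric; there are no such tuples.

0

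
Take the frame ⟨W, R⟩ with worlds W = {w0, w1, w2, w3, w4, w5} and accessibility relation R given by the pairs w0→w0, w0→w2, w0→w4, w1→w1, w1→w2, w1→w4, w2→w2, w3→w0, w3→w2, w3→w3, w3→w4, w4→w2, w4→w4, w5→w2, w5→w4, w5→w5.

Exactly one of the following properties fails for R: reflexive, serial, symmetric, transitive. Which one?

Reflexive: yes — every world is R-related to itself.
Serial: yes — every world has a successor (e.g. w0 R w0).
Symmetric: no — w0 R w2 but not w2 R w0.
Transitive: yes — every two-step R-path is closed by a direct edge.
Only symmetric fails.

symmetric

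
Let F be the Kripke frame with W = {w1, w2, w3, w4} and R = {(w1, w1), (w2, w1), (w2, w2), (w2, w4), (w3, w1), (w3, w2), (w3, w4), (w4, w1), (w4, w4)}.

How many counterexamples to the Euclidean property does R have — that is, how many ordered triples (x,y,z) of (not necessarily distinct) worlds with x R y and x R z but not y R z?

Enumerating: (w2,w1,w2), (w2,w1,w4), (w2,w4,w2), (w3,w1,w2), (w3,w1,w4), (w3,w4,w2), (w4,w1,w4).

7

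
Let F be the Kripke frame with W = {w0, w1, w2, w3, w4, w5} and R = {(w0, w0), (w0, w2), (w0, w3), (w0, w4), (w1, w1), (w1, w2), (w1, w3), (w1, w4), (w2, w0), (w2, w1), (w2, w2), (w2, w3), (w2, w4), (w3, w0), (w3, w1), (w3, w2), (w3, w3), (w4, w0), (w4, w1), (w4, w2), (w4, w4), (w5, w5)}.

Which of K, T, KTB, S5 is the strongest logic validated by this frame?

Reflexive (axiom T): yes — every world is R-related to itself.
Symmetric (axiom B): yes — every pair in R has its reverse in R.
Euclidean (axiom 5): no — w0 R w3 and w0 R w4, but not w3 R w4.
So F validates K, T, KTB; S5 would additionally require R to be Euclidean. The strongest is KTB.

KTB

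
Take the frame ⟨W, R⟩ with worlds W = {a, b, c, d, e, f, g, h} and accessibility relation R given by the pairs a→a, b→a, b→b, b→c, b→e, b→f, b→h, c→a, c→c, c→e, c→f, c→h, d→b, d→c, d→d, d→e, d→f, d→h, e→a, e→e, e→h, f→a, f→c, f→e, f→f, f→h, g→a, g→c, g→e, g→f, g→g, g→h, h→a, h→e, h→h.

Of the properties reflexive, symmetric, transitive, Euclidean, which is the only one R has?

reflexive

Reflexive: yes — every world is R-related to itself.
Symmetric: no — b R a but not a R b.
Transitive: no — d R b and b R a, but not d R a.
Euclidean: no — b R a and b R c, but not a R c.
Only reflexive holds.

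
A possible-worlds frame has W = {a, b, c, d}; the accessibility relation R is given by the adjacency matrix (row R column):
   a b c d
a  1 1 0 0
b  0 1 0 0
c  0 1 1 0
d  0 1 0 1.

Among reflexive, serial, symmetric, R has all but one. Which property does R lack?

Reflexive: yes — every world is R-related to itself.
Serial: yes — every world has a successor (e.g. a R a).
Symmetric: no — a R b but not b R a.
Only symmetric fails.

symmetric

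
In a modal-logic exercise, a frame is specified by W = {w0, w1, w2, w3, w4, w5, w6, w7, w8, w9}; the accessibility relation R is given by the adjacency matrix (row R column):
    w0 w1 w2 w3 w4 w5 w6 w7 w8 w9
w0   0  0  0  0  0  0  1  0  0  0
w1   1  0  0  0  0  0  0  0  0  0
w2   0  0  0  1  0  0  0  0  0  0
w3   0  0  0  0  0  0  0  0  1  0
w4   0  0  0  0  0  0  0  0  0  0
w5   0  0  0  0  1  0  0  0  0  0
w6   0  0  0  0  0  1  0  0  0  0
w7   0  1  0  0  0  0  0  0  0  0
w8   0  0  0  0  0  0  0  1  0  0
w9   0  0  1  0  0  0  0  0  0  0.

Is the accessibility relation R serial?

Serial: no — w4 has no R-successor.

No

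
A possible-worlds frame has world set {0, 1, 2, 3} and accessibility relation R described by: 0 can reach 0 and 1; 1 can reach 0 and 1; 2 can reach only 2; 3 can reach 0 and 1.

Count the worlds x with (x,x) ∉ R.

1

Enumerating: 3.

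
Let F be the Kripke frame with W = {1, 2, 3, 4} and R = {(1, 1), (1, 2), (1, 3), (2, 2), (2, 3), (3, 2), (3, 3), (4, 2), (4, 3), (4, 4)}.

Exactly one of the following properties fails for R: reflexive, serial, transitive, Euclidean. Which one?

Reflexive: yes — every world is R-related to itself.
Serial: yes — every world has a successor (e.g. 1 R 1).
Transitive: yes — every two-step R-path is closed by a direct edge.
Euclidean: no — 1 R 2 and 1 R 1, but not 2 R 1.
Only Euclidean fails.

Euclidean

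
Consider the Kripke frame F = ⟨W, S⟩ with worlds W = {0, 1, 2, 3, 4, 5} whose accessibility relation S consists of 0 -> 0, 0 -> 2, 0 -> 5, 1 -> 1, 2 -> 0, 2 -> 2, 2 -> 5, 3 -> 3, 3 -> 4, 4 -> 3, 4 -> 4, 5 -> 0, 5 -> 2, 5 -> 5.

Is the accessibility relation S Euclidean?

Euclidean: yes — any two successors of a common world are S-related.

Yes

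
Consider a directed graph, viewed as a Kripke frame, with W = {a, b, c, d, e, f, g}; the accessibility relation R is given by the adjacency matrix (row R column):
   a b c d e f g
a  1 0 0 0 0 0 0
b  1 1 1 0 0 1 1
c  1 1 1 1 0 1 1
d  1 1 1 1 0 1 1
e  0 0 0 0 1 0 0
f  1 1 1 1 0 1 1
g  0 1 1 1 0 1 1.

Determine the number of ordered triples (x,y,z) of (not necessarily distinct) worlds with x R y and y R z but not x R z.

Enumerating: (b,c,d), (b,f,d), (b,g,d), (g,b,a), (g,c,a), (g,d,a), (g,f,a).

7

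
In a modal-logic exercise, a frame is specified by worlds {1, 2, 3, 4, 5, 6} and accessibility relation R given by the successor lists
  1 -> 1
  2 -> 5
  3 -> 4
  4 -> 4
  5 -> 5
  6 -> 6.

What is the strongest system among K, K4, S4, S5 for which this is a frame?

Transitive (axiom 4): yes — every two-step R-path is closed by a direct edge.
Reflexive (axiom T): no — 2 is not related to itself.
Euclidean (axiom 5): yes — any two successors of a common world are R-related.
So F validates K, K4; S4 would additionally require R to be reflexive. The strongest is K4.

K4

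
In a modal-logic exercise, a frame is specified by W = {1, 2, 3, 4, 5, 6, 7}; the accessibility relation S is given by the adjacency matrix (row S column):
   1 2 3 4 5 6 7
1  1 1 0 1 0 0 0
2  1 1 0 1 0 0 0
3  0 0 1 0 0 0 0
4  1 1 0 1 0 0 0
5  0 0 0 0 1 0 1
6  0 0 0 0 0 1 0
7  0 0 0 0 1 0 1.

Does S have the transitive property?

Transitive: yes — every two-step S-path is closed by a direct edge.

Yes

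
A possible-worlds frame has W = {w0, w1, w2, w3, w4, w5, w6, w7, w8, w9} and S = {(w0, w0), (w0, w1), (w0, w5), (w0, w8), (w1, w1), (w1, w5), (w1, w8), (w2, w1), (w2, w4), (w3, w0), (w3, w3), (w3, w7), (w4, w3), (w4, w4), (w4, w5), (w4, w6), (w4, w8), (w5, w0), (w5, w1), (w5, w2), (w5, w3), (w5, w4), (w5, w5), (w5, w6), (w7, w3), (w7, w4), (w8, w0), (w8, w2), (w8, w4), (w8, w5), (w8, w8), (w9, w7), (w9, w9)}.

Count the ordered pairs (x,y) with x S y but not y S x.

Enumerating: (w0,w1), (w1,w8), (w2,w1), (w2,w4), (w3,w0), (w4,w3), (w4,w6), (w5,w2), (w5,w3), (w5,w6), (w7,w4), (w8,w2), (w8,w5), (w9,w7).

14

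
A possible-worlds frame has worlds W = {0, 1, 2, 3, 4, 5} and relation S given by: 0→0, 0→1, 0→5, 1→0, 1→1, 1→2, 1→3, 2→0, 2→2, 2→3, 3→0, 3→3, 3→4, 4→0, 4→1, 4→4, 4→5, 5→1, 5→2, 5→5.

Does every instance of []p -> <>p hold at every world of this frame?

Yes

The schema D characterises exactly the serial frames.
Serial: yes — every world has a successor (e.g. 0 S 0).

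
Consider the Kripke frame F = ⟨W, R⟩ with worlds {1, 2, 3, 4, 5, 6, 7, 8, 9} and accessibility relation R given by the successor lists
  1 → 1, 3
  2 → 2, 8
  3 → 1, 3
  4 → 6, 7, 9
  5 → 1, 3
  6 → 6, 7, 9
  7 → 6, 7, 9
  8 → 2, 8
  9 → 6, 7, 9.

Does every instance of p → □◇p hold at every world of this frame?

No

The schema B characterises exactly the symmetric frames.
Symmetric: no — 4 R 6 but not 6 R 4.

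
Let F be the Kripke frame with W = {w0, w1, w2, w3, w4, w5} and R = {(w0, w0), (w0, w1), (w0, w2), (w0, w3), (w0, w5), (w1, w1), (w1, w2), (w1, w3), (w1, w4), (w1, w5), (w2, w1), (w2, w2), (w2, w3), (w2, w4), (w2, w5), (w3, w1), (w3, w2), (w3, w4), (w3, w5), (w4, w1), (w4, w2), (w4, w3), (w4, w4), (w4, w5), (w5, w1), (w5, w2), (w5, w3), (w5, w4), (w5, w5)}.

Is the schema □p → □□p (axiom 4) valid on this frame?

The schema 4 characterises exactly the transitive frames.
Transitive: no — w0 R w1 and w1 R w4, but not w0 R w4.

No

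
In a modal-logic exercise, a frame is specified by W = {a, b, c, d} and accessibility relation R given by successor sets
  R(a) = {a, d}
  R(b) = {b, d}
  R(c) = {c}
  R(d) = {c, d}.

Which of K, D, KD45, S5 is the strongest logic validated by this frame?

Serial (axiom D): yes — every world has a successor (e.g. a R a).
Euclidean (axiom 5): no — a R d and a R a, but not d R a.
Transitive (axiom 4): no — a R d and d R c, but not a R c.
Reflexive (axiom T): yes — every world is R-related to itself.
So F validates K, D; KD45 would additionally require R to be Euclidean and transitive. The strongest is D.

D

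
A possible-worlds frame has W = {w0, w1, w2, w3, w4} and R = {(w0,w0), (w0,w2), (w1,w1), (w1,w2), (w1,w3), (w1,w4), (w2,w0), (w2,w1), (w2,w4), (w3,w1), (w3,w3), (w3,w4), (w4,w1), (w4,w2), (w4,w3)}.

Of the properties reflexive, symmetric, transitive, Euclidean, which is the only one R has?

symmetric

Reflexive: no — w2 is not related to itself.
Symmetric: yes — every pair in R has its reverse in R.
Transitive: no — w0 R w2 and w2 R w1, but not w0 R w1.
Euclidean: no — w1 R w2 and w1 R w3, but not w2 R w3.
Only symmetric holds.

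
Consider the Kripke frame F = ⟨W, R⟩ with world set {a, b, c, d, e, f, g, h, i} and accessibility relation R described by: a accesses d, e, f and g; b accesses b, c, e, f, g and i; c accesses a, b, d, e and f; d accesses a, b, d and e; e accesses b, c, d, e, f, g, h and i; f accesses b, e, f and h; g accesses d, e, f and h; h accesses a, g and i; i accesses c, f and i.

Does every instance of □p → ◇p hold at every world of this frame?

Axiom D corresponds to the accessibility relation being serial.
Serial: yes — every world has a successor (e.g. a R d).

Yes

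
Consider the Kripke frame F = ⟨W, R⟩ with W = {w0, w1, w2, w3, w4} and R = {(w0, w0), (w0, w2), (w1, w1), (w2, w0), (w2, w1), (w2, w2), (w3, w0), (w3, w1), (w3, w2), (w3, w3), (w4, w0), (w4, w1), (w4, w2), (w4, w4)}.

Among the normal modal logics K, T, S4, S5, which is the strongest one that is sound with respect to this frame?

Reflexive (axiom T): yes — every world is R-related to itself.
Transitive (axiom 4): no — w0 R w2 and w2 R w1, but not w0 R w1.
Euclidean (axiom 5): no — w2 R w0 and w2 R w1, but not w0 R w1.
So F validates K, T; S4 would additionally require R to be transitive. The strongest is T.

T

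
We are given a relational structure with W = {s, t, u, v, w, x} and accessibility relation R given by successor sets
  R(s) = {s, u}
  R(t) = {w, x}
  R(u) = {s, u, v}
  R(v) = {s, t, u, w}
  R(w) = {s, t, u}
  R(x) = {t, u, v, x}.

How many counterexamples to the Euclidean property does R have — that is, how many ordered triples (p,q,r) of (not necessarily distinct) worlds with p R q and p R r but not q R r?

Enumerating: (t,w,w), (t,w,x), (t,x,w), (u,s,v), (u,v,v), (v,s,t), (v,s,w), (v,t,s), (v,t,t), (v,t,u), (v,u,t), (v,u,w), … and 13 more.
Total: 25.

25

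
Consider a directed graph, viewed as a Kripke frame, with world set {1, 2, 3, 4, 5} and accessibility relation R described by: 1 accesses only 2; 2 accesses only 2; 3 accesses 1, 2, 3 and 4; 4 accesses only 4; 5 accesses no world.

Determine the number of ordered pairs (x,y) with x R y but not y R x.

4

Enumerating: (1,2), (3,1), (3,2), (3,4).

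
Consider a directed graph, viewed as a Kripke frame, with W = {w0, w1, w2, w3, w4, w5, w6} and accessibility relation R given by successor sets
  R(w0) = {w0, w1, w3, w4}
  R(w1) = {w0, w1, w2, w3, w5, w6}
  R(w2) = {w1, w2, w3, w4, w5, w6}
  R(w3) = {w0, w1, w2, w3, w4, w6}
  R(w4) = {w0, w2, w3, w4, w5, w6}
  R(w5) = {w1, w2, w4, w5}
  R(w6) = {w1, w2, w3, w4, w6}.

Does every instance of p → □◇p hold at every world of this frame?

Yes

The schema B characterises exactly the symmetric frames.
Symmetric: yes — every pair in R has its reverse in R.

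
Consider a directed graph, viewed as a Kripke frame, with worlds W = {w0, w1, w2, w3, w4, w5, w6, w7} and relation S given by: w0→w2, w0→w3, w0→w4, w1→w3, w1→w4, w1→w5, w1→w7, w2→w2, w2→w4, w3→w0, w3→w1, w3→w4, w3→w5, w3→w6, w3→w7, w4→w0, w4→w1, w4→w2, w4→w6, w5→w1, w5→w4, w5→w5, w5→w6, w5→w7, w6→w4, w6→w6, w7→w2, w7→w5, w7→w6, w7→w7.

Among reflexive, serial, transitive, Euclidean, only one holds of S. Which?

serial

Reflexive: no — w0 is not related to itself.
Serial: yes — every world has a successor (e.g. w0 S w2).
Transitive: no — w0 S w3 and w3 S w1, but not w0 S w1.
Euclidean: no — w0 S w2 and w0 S w3, but not w2 S w3.
Only serial holds.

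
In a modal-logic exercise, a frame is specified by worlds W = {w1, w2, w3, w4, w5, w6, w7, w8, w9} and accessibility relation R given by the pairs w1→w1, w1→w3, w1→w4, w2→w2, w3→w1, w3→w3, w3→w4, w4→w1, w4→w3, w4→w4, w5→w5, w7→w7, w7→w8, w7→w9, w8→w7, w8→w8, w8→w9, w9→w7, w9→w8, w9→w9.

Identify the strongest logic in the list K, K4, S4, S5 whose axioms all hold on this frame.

K4

Transitive (axiom 4): yes — every two-step R-path is closed by a direct edge.
Reflexive (axiom T): no — w6 is not related to itself.
Euclidean (axiom 5): yes — any two successors of a common world are R-related.
So F validates K, K4; S4 would additionally require R to be reflexive. The strongest is K4.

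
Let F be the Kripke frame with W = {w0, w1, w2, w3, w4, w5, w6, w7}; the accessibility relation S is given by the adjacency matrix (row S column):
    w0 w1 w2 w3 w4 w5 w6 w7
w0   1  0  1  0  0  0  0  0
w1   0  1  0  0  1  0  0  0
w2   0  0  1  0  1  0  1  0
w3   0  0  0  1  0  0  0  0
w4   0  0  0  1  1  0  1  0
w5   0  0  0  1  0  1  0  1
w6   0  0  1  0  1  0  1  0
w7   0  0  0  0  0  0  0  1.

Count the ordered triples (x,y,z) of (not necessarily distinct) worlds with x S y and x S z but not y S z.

Enumerating: (w0,w2,w0), (w1,w4,w1), (w2,w4,w2), (w4,w3,w4), (w4,w3,w6), (w4,w6,w3), (w5,w3,w5), (w5,w3,w7), (w5,w7,w3), (w5,w7,w5), (w6,w4,w2).

11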